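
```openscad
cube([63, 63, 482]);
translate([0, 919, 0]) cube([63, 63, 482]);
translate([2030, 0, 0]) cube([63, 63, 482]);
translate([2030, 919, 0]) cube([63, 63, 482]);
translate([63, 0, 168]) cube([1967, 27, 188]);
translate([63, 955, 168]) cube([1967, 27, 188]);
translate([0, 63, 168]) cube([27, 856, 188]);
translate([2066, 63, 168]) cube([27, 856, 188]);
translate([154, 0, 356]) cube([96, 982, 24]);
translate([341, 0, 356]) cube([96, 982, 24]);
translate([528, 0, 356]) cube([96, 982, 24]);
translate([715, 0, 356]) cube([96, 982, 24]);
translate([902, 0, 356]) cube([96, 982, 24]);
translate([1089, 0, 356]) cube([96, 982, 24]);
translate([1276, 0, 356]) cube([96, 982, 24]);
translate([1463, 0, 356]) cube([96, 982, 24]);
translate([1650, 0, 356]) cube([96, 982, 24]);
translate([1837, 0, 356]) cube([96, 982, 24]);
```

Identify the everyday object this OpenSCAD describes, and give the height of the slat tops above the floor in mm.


A bed frame. The slat-top height is 380 mm.

Four posts, four rails, and a row of slats — a bed frame. Slats sit on the rails at z = 168 + 188 = 356; with slat thickness 24, the top is 380 mm.


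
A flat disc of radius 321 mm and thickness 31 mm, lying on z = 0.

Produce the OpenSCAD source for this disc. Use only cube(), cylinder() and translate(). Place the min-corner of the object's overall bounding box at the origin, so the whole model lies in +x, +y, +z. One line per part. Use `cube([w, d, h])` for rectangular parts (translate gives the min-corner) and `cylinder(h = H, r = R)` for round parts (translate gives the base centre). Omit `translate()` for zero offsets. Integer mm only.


translate([321, 321, 0]) cylinder(h = 31, r = 321);


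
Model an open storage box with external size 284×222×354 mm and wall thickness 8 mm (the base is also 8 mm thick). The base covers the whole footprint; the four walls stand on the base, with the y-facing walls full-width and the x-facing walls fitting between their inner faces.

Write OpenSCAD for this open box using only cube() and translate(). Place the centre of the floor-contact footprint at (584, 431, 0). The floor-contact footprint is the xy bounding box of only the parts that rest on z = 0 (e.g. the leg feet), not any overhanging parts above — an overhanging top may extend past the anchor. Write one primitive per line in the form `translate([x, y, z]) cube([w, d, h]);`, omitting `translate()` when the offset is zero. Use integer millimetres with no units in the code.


translate([442, 320, 0]) cube([284, 222, 8]);
translate([442, 320, 8]) cube([284, 8, 346]);
translate([442, 534, 8]) cube([284, 8, 346]);
translate([442, 328, 8]) cube([8, 206, 346]);
translate([718, 328, 8]) cube([8, 206, 346]);


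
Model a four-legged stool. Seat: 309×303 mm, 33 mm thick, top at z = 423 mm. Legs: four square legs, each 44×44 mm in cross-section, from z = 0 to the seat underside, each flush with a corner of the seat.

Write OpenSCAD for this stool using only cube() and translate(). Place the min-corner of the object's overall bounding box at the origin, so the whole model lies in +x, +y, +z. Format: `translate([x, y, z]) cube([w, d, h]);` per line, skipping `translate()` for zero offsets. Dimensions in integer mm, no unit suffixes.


translate([0, 0, 390]) cube([309, 303, 33]);
cube([44, 44, 390]);
translate([265, 0, 0]) cube([44, 44, 390]);
translate([0, 259, 0]) cube([44, 44, 390]);
translate([265, 259, 0]) cube([44, 44, 390]);


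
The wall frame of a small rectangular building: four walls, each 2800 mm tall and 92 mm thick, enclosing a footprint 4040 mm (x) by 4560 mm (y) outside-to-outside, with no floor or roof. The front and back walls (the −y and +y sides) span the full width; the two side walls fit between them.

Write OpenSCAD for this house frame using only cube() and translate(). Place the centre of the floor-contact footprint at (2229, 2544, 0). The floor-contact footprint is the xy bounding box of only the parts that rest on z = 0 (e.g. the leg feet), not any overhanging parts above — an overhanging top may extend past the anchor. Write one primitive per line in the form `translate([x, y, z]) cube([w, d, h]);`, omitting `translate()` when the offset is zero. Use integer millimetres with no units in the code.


translate([209, 264, 0]) cube([4040, 92, 2800]);
translate([209, 4732, 0]) cube([4040, 92, 2800]);
translate([209, 356, 0]) cube([92, 4376, 2800]);
translate([4157, 356, 0]) cube([92, 4376, 2800]);


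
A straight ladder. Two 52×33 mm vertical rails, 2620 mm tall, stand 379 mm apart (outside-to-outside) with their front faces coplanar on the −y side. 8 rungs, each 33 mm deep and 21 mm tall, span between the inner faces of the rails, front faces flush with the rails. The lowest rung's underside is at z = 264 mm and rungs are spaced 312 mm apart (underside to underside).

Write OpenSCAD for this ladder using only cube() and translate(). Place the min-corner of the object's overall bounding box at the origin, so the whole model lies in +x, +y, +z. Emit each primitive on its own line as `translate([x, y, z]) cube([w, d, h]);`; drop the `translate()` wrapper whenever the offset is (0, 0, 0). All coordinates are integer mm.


cube([52, 33, 2620]);
translate([327, 0, 0]) cube([52, 33, 2620]);
translate([52, 0, 264]) cube([275, 33, 21]);
translate([52, 0, 576]) cube([275, 33, 21]);
translate([52, 0, 888]) cube([275, 33, 21]);
translate([52, 0, 1200]) cube([275, 33, 21]);
translate([52, 0, 1512]) cube([275, 33, 21]);
translate([52, 0, 1824]) cube([275, 33, 21]);
translate([52, 0, 2136]) cube([275, 33, 21]);
translate([52, 0, 2448]) cube([275, 33, 21]);


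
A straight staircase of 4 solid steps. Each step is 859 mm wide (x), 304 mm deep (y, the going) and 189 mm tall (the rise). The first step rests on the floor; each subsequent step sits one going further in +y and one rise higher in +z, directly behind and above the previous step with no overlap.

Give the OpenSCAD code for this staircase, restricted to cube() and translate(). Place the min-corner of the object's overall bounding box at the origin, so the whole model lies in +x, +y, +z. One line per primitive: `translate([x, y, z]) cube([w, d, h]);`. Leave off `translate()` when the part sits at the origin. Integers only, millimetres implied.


cube([859, 304, 189]);
translate([0, 304, 189]) cube([859, 304, 189]);
translate([0, 608, 378]) cube([859, 304, 189]);
translate([0, 912, 567]) cube([859, 304, 189]);


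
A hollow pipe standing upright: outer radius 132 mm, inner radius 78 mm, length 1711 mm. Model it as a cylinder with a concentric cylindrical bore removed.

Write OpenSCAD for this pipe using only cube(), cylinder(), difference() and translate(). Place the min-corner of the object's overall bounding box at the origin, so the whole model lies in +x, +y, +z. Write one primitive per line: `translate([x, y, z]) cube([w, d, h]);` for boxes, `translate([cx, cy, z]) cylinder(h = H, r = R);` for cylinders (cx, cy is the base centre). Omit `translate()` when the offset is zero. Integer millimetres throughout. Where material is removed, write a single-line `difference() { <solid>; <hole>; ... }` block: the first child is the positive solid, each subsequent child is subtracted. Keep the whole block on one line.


difference() { translate([132, 132, 0]) cylinder(h = 1711, r = 132); translate([132, 132, 0]) cylinder(h = 1711, r = 78); }


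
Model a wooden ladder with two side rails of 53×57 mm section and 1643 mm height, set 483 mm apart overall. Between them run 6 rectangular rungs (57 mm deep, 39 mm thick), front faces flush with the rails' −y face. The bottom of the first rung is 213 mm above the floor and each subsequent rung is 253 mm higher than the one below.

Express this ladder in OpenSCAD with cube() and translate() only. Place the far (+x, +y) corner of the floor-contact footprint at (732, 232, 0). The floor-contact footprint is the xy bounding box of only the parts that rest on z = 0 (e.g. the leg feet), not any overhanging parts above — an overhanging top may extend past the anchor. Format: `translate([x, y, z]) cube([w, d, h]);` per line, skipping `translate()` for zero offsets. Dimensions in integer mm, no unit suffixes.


translate([249, 175, 0]) cube([53, 57, 1643]);
translate([679, 175, 0]) cube([53, 57, 1643]);
translate([302, 175, 213]) cube([377, 57, 39]);
translate([302, 175, 466]) cube([377, 57, 39]);
translate([302, 175, 719]) cube([377, 57, 39]);
translate([302, 175, 972]) cube([377, 57, 39]);
translate([302, 175, 1225]) cube([377, 57, 39]);
translate([302, 175, 1478]) cube([377, 57, 39]);


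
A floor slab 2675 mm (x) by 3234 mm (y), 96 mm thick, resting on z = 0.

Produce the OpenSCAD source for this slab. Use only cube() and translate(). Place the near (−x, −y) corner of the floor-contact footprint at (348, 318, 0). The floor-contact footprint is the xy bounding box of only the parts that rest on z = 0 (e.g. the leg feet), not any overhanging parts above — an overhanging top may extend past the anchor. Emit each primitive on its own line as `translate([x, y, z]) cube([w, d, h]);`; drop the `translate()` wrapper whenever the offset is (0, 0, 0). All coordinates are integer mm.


translate([348, 318, 0]) cube([2675, 3234, 96]);


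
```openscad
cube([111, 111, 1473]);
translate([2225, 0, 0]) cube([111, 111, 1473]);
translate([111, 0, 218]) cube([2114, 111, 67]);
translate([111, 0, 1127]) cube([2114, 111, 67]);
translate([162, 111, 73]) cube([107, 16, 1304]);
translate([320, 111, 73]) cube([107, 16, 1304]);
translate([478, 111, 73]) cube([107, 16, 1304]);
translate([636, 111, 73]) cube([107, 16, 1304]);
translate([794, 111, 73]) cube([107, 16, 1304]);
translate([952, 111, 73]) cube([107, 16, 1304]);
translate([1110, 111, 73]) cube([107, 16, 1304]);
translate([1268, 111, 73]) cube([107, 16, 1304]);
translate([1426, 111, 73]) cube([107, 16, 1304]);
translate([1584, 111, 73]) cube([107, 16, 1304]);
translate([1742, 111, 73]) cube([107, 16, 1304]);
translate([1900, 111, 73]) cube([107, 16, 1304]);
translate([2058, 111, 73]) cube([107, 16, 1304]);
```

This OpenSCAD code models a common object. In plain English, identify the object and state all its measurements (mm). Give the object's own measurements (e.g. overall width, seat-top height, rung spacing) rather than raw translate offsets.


A fence section. Two 111×111 mm posts, 1473 mm tall, stand on the floor with a clear span of 2114 mm between their inner faces. Two horizontal rails of 111×67 mm section span the gap between the posts with their undersides at z = 218 mm and z = 1127 mm, flush with the posts' −y face. 13 pickets, each 107 mm wide, 16 mm thick and 1304 mm tall, are fixed to the +y face of the rails with their bottoms at z = 73 mm, spaced across the span with a 51 mm gap after the −x post and between neighbouring pickets, with 60 mm left before the +x post.


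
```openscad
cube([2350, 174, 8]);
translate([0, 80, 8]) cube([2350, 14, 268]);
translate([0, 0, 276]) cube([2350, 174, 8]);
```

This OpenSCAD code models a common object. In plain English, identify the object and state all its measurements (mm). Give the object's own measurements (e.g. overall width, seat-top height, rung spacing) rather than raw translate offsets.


An I-beam lying along x, 2350 mm long. Overall section height 284 mm. Two flanges 174 mm wide (y) and 8 mm thick, one on the floor and one at the top; a web 14 mm thick runs between them, centred on the flange width.


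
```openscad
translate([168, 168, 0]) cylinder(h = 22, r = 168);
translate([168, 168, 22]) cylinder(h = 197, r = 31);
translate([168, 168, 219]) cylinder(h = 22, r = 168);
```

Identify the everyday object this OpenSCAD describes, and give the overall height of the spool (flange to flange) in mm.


A spool. The overall height is 241 mm.

Three coaxial cylinders, large–small–large — a spool. Two 22 mm flanges and a 197 mm core give 22 + 197 + 22 = 241 mm.


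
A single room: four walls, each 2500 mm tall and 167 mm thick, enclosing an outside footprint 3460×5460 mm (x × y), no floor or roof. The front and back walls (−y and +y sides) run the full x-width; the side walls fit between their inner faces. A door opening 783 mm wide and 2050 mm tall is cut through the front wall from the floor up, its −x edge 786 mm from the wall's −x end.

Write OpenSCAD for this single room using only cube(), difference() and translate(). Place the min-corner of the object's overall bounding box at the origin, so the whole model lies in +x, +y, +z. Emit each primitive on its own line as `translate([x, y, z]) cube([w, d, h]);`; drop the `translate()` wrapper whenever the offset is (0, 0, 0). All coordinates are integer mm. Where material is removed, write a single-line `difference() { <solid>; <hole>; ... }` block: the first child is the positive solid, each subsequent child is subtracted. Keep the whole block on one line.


difference() { cube([3460, 167, 2500]); translate([786, 0, 0]) cube([783, 167, 2050]); }
translate([0, 5293, 0]) cube([3460, 167, 2500]);
translate([0, 167, 0]) cube([167, 5126, 2500]);
translate([3293, 167, 0]) cube([167, 5126, 2500]);


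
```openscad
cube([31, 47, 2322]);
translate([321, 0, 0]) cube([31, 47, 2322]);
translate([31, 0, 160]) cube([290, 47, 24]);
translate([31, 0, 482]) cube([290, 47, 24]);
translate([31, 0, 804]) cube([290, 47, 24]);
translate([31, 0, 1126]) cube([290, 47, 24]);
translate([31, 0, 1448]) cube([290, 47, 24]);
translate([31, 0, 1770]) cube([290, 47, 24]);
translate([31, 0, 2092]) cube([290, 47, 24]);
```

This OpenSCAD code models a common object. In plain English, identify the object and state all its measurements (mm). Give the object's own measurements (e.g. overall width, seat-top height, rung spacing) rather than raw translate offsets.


A straight ladder. Two 31×47 mm vertical rails, 2322 mm tall, stand 352 mm apart (outside-to-outside) with their front faces coplanar on the −y side. 7 rungs, each 47 mm deep and 24 mm tall, span between the inner faces of the rails, front faces flush with the rails. The lowest rung's underside is at z = 160 mm and rungs are spaced 322 mm apart (underside to underside).


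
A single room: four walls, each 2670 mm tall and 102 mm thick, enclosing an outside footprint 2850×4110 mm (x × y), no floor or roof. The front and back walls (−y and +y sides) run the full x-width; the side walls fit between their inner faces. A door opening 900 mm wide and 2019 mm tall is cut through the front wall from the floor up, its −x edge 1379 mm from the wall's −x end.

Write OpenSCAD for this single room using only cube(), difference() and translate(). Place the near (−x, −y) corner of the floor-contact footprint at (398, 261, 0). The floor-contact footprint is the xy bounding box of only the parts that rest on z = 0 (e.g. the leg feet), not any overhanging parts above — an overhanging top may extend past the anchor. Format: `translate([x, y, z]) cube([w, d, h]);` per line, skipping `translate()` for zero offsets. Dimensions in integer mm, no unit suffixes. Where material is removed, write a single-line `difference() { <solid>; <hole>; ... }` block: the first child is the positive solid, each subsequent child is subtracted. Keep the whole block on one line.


difference() { translate([398, 261, 0]) cube([2850, 102, 2670]); translate([1777, 261, 0]) cube([900, 102, 2019]); }
translate([398, 4269, 0]) cube([2850, 102, 2670]);
translate([398, 363, 0]) cube([102, 3906, 2670]);
translate([3146, 363, 0]) cube([102, 3906, 2670]);


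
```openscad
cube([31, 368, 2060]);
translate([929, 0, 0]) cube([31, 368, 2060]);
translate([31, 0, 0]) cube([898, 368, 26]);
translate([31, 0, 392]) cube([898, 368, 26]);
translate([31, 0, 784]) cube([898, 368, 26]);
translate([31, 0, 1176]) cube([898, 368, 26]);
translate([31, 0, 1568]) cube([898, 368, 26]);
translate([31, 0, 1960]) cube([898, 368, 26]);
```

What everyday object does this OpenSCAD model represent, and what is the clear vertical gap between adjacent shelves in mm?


A bookshelf. The clear shelf gap is 366 mm.

Two tall side panels with 6 horizontal boards between them — a bookshelf. The first two shelf undersides are at z = 0 and z = 392; with shelf thickness 26, the clear gap is 392 − 0 − 26 = 366 mm.


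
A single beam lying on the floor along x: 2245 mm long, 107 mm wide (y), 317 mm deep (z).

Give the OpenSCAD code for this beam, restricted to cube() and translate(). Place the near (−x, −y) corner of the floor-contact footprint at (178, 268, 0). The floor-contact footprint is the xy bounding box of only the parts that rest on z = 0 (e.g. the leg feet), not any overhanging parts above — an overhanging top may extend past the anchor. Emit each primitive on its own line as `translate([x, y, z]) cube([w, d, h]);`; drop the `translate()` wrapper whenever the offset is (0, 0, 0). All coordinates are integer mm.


translate([178, 268, 0]) cube([2245, 107, 317]);


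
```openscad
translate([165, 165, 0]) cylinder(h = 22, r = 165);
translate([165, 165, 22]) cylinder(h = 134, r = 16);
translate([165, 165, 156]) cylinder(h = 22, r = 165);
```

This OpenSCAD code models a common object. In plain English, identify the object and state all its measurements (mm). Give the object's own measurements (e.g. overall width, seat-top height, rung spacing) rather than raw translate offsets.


A spool: two coaxial disc flanges of radius 165 mm and thickness 22 mm, joined by a core cylinder of radius 16 mm and height 134 mm. The lower flange rests on z = 0 and the three cylinders share a vertical axis.


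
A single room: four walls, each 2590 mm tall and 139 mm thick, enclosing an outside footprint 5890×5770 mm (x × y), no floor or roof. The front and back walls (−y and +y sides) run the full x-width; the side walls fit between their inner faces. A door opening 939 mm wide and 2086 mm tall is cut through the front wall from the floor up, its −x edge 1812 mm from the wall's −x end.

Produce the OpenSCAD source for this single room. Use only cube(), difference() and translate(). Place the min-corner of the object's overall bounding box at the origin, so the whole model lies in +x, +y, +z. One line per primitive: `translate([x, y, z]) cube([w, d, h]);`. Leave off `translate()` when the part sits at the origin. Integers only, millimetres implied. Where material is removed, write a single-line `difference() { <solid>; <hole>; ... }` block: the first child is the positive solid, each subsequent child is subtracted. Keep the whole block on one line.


difference() { cube([5890, 139, 2590]); translate([1812, 0, 0]) cube([939, 139, 2086]); }
translate([0, 5631, 0]) cube([5890, 139, 2590]);
translate([0, 139, 0]) cube([139, 5492, 2590]);
translate([5751, 139, 0]) cube([139, 5492, 2590]);


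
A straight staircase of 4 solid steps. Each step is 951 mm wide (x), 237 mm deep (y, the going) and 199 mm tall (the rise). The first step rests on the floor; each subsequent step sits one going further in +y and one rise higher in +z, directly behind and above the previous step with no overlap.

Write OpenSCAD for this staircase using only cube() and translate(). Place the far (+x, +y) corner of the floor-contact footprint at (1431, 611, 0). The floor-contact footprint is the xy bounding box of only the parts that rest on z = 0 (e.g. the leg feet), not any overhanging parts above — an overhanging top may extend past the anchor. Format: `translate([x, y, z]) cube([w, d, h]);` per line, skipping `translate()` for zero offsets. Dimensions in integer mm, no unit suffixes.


translate([480, 374, 0]) cube([951, 237, 199]);
translate([480, 611, 199]) cube([951, 237, 199]);
translate([480, 848, 398]) cube([951, 237, 199]);
translate([480, 1085, 597]) cube([951, 237, 199]);


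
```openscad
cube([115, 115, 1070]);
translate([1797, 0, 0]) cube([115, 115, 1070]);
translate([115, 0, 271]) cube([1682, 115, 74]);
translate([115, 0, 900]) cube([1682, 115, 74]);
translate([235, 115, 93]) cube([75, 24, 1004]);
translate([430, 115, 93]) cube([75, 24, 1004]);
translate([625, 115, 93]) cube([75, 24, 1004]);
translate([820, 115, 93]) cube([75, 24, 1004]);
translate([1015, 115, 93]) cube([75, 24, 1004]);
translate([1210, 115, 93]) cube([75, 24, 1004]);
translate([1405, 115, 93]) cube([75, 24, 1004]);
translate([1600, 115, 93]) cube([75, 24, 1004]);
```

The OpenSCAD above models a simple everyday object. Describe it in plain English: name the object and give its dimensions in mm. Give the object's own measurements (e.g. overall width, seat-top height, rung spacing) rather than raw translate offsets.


A fence section. Two 115×115 mm posts, 1070 mm tall, stand on the floor with a clear span of 1682 mm between their inner faces. Two horizontal rails of 115×74 mm section span the gap between the posts with their undersides at z = 271 mm and z = 900 mm, flush with the posts' −y face. 8 pickets, each 75 mm wide, 24 mm thick and 1004 mm tall, are fixed to the +y face of the rails with their bottoms at z = 93 mm, spaced across the span with a 120 mm gap after the −x post and between neighbouring pickets, with 122 mm left before the +x post.


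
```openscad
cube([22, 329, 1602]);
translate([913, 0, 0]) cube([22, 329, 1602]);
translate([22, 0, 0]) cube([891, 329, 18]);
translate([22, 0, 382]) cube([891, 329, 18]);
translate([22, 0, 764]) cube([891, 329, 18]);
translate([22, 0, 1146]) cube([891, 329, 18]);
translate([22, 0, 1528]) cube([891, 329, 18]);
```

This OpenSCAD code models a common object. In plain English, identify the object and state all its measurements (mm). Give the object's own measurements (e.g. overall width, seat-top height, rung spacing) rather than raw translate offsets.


An open bookshelf. Two side panels, each 22 mm thick, 329 mm deep and 1602 mm tall, stand 935 mm apart (outside-to-outside). Between them sit 5 shelves, each 18 mm thick and 329 mm deep, spanning the full gap between the sides. The bottom shelf rests on the floor (its underside at z = 0) and the clear gap between one shelf's top and the next shelf's underside is 364 mm.


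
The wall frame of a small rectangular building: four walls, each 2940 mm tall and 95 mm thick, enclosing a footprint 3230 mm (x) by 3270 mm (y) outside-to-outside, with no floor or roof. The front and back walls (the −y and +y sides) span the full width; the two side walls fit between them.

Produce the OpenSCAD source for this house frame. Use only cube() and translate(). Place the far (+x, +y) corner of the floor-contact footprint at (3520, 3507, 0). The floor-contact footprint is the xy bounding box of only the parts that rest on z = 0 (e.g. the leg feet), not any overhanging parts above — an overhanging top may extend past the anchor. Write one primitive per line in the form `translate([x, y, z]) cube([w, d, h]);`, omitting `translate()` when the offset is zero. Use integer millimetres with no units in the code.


translate([290, 237, 0]) cube([3230, 95, 2940]);
translate([290, 3412, 0]) cube([3230, 95, 2940]);
translate([290, 332, 0]) cube([95, 3080, 2940]);
translate([3425, 332, 0]) cube([95, 3080, 2940]);


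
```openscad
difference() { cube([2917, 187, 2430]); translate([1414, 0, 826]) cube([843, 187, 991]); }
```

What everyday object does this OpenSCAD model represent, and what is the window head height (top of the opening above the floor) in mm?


A wall with a window opening. The window head height is 1817 mm.

A wall with a rectangular opening subtracted — a window. Sill at z = 826, opening 991 mm tall, so the head is at 826 + 991 = 1817 mm.


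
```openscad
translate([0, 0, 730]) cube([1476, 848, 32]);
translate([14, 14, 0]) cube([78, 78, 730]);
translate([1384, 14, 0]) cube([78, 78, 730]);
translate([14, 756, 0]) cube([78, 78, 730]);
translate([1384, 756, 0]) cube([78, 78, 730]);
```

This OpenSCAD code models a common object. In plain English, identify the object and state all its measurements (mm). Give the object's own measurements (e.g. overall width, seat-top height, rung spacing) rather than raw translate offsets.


A table: top 1476 mm (x) × 848 mm (y), 32 mm thick, upper face at z = 762 mm, on four 78×78 mm square legs, each inset 14 mm from the nearest pair of top edges from z = 0 to the bottom of the top.


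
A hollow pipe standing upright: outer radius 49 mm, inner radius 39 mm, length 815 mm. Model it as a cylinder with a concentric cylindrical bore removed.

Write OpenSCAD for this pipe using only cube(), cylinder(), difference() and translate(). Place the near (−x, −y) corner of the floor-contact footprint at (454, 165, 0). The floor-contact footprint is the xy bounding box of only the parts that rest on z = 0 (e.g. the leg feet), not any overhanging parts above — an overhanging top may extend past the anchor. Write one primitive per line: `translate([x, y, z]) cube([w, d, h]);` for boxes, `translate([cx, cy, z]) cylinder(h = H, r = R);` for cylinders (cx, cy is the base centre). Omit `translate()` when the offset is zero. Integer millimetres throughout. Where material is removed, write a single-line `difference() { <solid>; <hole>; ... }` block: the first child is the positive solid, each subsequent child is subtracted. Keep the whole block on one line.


difference() { translate([503, 214, 0]) cylinder(h = 815, r = 49); translate([503, 214, 0]) cylinder(h = 815, r = 39); }


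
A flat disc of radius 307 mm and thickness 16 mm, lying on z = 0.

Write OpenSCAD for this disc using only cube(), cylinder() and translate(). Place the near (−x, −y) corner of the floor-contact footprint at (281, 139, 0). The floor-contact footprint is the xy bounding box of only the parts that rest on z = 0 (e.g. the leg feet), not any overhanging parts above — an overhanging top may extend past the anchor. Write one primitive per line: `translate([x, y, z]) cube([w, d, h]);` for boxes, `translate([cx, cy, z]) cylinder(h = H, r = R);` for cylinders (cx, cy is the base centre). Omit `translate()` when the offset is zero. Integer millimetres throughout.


translate([588, 446, 0]) cylinder(h = 16, r = 307);


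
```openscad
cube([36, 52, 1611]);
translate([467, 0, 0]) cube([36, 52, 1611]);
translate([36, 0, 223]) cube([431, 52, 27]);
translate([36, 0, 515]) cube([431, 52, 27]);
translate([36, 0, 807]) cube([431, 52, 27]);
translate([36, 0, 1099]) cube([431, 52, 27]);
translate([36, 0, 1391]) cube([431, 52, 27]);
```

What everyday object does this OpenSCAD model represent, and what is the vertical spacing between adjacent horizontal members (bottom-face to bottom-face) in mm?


A ladder. The rung spacing is 292 mm.

Two tall 36×52 posts with 5 short bars between them — a ladder. Adjacent rungs sit at z = 223 and z = 515, so the spacing is 515 − 223 = 292 mm.


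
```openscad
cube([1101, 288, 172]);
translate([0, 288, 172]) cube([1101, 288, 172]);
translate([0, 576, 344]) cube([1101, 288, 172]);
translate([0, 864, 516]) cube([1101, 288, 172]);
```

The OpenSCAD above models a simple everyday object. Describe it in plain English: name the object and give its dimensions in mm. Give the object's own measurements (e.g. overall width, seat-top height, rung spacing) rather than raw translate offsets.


A straight staircase of 4 solid steps. Each step is 1101 mm wide (x), 288 mm deep (y, the going) and 172 mm tall (the rise). The first step rests on the floor; each subsequent step sits one going further in +y and one rise higher in +z, directly behind and above the previous step with no overlap.


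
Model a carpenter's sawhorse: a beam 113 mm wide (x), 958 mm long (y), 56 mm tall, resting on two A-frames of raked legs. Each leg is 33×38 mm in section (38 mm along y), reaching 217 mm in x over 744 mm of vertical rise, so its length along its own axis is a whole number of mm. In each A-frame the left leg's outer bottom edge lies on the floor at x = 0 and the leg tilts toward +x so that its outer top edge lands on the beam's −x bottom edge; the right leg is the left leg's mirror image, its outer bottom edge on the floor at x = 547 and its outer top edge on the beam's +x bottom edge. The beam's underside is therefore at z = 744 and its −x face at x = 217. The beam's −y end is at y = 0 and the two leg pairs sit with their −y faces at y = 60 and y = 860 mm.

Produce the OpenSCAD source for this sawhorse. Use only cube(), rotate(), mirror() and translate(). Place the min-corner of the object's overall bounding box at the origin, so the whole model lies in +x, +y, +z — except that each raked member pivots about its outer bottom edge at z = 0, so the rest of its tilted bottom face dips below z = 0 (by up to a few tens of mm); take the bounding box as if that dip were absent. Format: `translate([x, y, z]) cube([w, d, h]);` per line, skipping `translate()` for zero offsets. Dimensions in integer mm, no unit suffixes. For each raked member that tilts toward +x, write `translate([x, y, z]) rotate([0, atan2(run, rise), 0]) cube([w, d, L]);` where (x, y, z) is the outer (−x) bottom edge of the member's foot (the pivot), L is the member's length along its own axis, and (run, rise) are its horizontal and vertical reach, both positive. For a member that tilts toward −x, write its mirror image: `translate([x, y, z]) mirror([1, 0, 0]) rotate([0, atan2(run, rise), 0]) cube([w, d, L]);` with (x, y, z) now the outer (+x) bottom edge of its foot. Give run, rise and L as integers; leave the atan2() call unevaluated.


translate([217, 0, 744]) cube([113, 958, 56]);
translate([0, 60, 0]) rotate([0, atan2(217, 744), 0]) cube([33, 38, 775]);
translate([547, 60, 0]) mirror([1, 0, 0]) rotate([0, atan2(217, 744), 0]) cube([33, 38, 775]);
translate([0, 860, 0]) rotate([0, atan2(217, 744), 0]) cube([33, 38, 775]);
translate([547, 860, 0]) mirror([1, 0, 0]) rotate([0, atan2(217, 744), 0]) cube([33, 38, 775]);


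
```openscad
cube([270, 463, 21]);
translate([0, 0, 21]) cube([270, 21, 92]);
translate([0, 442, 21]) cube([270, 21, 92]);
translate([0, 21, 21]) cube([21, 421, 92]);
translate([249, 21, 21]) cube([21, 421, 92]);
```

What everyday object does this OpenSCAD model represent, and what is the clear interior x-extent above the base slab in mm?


An open box. The internal width is 228 mm.

A 270×463 base slab with four walls standing on it — an open box. The base is 270 mm wide and the walls are 21 mm thick, so the internal width is 270 − 2 × 21 = 228 mm.


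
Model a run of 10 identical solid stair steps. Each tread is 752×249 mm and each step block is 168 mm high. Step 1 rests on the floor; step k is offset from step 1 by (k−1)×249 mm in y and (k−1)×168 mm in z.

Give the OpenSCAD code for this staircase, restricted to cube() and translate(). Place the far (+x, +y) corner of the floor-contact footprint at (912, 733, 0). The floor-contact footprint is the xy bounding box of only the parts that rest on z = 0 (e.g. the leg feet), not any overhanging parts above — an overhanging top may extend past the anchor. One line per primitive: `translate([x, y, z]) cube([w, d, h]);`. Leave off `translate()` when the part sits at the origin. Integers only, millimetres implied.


translate([160, 484, 0]) cube([752, 249, 168]);
translate([160, 733, 168]) cube([752, 249, 168]);
translate([160, 982, 336]) cube([752, 249, 168]);
translate([160, 1231, 504]) cube([752, 249, 168]);
translate([160, 1480, 672]) cube([752, 249, 168]);
translate([160, 1729, 840]) cube([752, 249, 168]);
translate([160, 1978, 1008]) cube([752, 249, 168]);
translate([160, 2227, 1176]) cube([752, 249, 168]);
translate([160, 2476, 1344]) cube([752, 249, 168]);
translate([160, 2725, 1512]) cube([752, 249, 168]);


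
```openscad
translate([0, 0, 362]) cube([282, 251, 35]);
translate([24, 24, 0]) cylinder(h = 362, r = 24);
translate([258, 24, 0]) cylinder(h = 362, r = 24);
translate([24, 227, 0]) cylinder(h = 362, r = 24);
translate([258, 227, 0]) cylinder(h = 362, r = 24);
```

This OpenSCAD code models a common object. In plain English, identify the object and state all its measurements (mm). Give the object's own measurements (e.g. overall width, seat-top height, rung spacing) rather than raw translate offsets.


A simple wooden stool: a rectangular seat 282 mm (x) by 251 mm (y), 35 mm thick, top face at z = 397 mm, on four round legs, each 48 mm in diameter. The legs rest on z = 0, each leg's axis is inset half a diameter from the nearest pair of seat edges (so the leg's bounding box is flush with the corner).


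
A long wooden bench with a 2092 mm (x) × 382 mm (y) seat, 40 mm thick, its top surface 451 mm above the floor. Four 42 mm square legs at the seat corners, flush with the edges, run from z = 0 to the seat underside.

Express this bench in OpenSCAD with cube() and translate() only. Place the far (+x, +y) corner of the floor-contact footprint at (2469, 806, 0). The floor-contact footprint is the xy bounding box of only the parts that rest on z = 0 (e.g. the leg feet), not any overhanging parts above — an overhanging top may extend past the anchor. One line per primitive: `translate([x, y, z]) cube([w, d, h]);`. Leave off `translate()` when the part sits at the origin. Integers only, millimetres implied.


// leg_h = 451 − 40 = 411
translate([377, 424, 411]) cube([2092, 382, 40]);
translate([377, 424, 0]) cube([42, 42, 411]);
translate([377, 764, 0]) cube([42, 42, 411]);
translate([2427, 424, 0]) cube([42, 42, 411]);
translate([2427, 764, 0]) cube([42, 42, 411]);


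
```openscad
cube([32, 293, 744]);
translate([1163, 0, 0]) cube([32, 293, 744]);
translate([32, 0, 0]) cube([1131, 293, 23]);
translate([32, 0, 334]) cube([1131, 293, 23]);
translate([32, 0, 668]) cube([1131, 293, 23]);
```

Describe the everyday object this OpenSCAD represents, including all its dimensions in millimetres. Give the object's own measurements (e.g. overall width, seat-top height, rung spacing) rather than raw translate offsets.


An open bookshelf. Two side panels, each 32 mm thick, 293 mm deep and 744 mm tall, stand 1195 mm apart (outside-to-outside). Between them sit 3 shelves, each 23 mm thick and 293 mm deep, spanning the full gap between the sides. The bottom shelf rests on the floor (its underside at z = 0) and the clear gap between one shelf's top and the next shelf's underside is 311 mm.


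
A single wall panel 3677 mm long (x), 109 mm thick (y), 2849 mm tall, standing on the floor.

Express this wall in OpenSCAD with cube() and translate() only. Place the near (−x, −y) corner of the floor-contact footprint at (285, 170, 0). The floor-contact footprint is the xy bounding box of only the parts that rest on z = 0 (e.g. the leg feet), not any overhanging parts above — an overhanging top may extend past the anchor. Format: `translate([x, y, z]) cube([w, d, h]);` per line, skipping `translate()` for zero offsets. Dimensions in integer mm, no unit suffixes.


translate([285, 170, 0]) cube([3677, 109, 2849]);


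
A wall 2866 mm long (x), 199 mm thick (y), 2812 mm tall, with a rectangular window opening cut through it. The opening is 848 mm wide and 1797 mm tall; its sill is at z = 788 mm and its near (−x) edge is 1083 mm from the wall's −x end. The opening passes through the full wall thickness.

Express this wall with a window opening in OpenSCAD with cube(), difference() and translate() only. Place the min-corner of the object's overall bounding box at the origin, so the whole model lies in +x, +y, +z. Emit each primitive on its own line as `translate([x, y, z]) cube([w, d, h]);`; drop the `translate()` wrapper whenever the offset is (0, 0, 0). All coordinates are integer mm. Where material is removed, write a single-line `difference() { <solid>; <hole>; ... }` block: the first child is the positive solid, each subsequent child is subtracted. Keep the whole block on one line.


difference() { cube([2866, 199, 2812]); translate([1083, 0, 788]) cube([848, 199, 1797]); }


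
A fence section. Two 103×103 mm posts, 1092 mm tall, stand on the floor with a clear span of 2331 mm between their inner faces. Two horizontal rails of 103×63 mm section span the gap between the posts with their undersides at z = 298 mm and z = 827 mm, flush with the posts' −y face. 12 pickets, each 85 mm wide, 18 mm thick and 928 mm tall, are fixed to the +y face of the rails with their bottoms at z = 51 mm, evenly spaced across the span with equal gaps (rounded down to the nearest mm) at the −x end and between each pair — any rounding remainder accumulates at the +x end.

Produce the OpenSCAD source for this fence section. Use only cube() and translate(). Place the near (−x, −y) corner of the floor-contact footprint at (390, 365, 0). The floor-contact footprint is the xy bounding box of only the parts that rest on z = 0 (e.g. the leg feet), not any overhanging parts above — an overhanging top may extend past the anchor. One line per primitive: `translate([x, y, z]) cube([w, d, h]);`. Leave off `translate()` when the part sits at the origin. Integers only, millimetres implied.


translate([390, 365, 0]) cube([103, 103, 1092]);
translate([2824, 365, 0]) cube([103, 103, 1092]);
translate([493, 365, 298]) cube([2331, 103, 63]);
translate([493, 365, 827]) cube([2331, 103, 63]);
translate([593, 468, 51]) cube([85, 18, 928]);
translate([778, 468, 51]) cube([85, 18, 928]);
translate([963, 468, 51]) cube([85, 18, 928]);
translate([1148, 468, 51]) cube([85, 18, 928]);
translate([1333, 468, 51]) cube([85, 18, 928]);
translate([1518, 468, 51]) cube([85, 18, 928]);
translate([1703, 468, 51]) cube([85, 18, 928]);
translate([1888, 468, 51]) cube([85, 18, 928]);
translate([2073, 468, 51]) cube([85, 18, 928]);
translate([2258, 468, 51]) cube([85, 18, 928]);
translate([2443, 468, 51]) cube([85, 18, 928]);
translate([2628, 468, 51]) cube([85, 18, 928]);


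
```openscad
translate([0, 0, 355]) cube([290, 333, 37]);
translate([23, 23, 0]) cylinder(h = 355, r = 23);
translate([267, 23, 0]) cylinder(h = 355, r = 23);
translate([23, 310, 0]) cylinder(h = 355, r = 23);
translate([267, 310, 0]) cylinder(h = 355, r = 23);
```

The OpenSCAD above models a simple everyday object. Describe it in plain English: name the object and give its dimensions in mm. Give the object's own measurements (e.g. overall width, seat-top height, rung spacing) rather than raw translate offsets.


A simple wooden stool: a rectangular seat 290 mm (x) by 333 mm (y), 37 mm thick, top face at z = 392 mm, on four round legs, each 46 mm in diameter. The legs rest on z = 0, each leg's axis is inset half a diameter from the nearest pair of seat edges (so the leg's bounding box is flush with the corner).


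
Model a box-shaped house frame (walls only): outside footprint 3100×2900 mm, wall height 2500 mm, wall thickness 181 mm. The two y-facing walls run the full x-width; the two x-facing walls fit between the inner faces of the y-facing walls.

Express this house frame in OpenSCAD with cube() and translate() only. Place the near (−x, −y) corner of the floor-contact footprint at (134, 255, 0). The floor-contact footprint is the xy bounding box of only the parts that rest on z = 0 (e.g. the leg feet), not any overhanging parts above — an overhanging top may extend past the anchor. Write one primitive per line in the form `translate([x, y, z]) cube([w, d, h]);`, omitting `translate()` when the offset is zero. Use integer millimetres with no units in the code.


translate([134, 255, 0]) cube([3100, 181, 2500]);
translate([134, 2974, 0]) cube([3100, 181, 2500]);
translate([134, 436, 0]) cube([181, 2538, 2500]);
translate([3053, 436, 0]) cube([181, 2538, 2500]);


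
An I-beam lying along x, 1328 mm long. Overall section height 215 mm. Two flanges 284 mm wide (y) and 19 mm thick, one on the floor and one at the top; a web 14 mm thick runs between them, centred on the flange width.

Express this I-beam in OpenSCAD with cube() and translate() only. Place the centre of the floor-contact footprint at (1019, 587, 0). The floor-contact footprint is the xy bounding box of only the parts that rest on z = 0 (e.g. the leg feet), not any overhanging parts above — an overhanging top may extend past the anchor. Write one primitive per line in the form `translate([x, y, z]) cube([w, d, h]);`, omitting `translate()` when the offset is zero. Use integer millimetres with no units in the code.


translate([355, 445, 0]) cube([1328, 284, 19]);
translate([355, 580, 19]) cube([1328, 14, 177]);
translate([355, 445, 196]) cube([1328, 284, 19]);
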